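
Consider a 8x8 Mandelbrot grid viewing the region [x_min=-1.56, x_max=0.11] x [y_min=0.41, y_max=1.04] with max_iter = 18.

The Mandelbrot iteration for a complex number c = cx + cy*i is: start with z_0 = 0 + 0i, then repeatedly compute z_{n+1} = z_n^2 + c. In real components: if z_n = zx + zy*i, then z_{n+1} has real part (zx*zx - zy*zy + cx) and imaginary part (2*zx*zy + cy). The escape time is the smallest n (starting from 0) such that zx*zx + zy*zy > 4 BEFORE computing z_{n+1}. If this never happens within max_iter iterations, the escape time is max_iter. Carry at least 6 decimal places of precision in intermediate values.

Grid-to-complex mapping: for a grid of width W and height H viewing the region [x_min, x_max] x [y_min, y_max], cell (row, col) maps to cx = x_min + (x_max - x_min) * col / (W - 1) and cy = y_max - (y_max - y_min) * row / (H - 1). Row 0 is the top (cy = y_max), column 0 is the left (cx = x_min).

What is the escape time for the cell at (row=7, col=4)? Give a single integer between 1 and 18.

z_0 = 0 + 0i, c = -0.6057 + 0.4100i
Iter 1: z = -0.6057 + 0.4100i, |z|^2 = 0.5350
Iter 2: z = -0.4069 + -0.0867i, |z|^2 = 0.1731
Iter 3: z = -0.4476 + 0.4805i, |z|^2 = 0.4313
Iter 4: z = -0.6363 + -0.0202i, |z|^2 = 0.4052
Iter 5: z = -0.2013 + 0.4357i, |z|^2 = 0.2304
Iter 6: z = -0.7551 + 0.2346i, |z|^2 = 0.6251
Iter 7: z = -0.0906 + 0.0558i, |z|^2 = 0.0113
Iter 8: z = -0.6006 + 0.3999i, |z|^2 = 0.5206
Iter 9: z = -0.4049 + -0.0704i, |z|^2 = 0.1689
Iter 10: z = -0.4467 + 0.4670i, |z|^2 = 0.4176
Iter 11: z = -0.6242 + -0.0072i, |z|^2 = 0.3897
Iter 12: z = -0.2161 + 0.4190i, |z|^2 = 0.2223
Iter 13: z = -0.7346 + 0.2289i, |z|^2 = 0.5920
Iter 14: z = -0.1185 + 0.0737i, |z|^2 = 0.0195
Iter 15: z = -0.5971 + 0.3925i, |z|^2 = 0.5106
Iter 16: z = -0.4033 + -0.0588i, |z|^2 = 0.1661
Iter 17: z = -0.4466 + 0.4574i, |z|^2 = 0.4086

Answer: 18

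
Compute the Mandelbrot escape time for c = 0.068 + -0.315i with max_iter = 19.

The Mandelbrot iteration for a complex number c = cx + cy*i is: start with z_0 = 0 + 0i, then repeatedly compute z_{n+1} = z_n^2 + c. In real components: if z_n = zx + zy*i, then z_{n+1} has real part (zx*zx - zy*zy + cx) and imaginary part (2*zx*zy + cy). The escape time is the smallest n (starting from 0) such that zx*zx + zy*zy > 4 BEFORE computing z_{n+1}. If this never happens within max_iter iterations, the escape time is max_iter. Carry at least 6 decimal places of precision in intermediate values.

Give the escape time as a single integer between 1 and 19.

Answer: 19

Derivation:
z_0 = 0 + 0i, c = 0.0680 + -0.3150i
Iter 1: z = 0.0680 + -0.3150i, |z|^2 = 0.1038
Iter 2: z = -0.0266 + -0.3578i, |z|^2 = 0.1288
Iter 3: z = -0.0593 + -0.2960i, |z|^2 = 0.0911
Iter 4: z = -0.0161 + -0.2799i, |z|^2 = 0.0786
Iter 5: z = -0.0101 + -0.3060i, |z|^2 = 0.0937
Iter 6: z = -0.0255 + -0.3088i, |z|^2 = 0.0960
Iter 7: z = -0.0267 + -0.2992i, |z|^2 = 0.0903
Iter 8: z = -0.0208 + -0.2990i, |z|^2 = 0.0898
Iter 9: z = -0.0210 + -0.3025i, |z|^2 = 0.0920
Iter 10: z = -0.0231 + -0.3023i, |z|^2 = 0.0919
Iter 11: z = -0.0229 + -0.3010i, |z|^2 = 0.0911
Iter 12: z = -0.0221 + -0.3012i, |z|^2 = 0.0912
Iter 13: z = -0.0223 + -0.3017i, |z|^2 = 0.0915
Iter 14: z = -0.0225 + -0.3016i, |z|^2 = 0.0915
Iter 15: z = -0.0224 + -0.3014i, |z|^2 = 0.0914
Iter 16: z = -0.0223 + -0.3015i, |z|^2 = 0.0914
Iter 17: z = -0.0224 + -0.3015i, |z|^2 = 0.0914
Iter 18: z = -0.0224 + -0.3015i, |z|^2 = 0.0914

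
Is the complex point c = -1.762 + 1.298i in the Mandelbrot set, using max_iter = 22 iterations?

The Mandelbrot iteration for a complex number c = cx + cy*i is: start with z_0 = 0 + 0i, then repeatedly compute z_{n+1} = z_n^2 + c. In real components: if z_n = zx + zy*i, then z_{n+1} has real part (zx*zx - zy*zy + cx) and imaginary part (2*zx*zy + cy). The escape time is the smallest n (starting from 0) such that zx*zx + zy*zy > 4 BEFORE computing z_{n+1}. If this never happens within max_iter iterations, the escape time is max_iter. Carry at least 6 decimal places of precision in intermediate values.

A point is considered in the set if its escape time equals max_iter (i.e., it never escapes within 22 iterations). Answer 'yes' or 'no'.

Answer: no

Derivation:
z_0 = 0 + 0i, c = -1.7620 + 1.2980i
Iter 1: z = -1.7620 + 1.2980i, |z|^2 = 4.7894
Escaped at iteration 1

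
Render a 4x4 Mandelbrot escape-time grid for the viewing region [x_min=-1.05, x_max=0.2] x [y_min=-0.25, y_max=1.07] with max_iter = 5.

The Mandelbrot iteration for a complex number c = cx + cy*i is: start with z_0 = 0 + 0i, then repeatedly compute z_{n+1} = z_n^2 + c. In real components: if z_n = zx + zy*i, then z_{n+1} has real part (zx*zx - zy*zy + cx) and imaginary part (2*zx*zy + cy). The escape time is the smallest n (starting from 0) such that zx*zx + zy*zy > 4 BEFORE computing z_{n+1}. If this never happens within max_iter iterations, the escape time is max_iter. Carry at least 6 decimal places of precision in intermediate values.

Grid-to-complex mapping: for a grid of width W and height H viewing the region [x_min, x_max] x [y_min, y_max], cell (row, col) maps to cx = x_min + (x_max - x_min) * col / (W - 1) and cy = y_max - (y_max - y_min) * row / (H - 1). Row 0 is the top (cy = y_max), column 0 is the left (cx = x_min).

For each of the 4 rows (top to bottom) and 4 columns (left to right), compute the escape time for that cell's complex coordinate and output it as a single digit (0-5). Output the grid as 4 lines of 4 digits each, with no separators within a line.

Answer: 3353
4555
5555
5555

Derivation:
(row=0, col=0): c = -1.0500 + 1.0700i → escape time 3
(row=0, col=1): c = -0.6333 + 1.0700i → escape time 3
(row=0, col=2): c = -0.2167 + 1.0700i → escape time 5
(row=0, col=3): c = 0.2000 + 1.0700i → escape time 3
(row=1, col=0): c = -1.0500 + 0.6300i → escape time 4
(row=1, col=1): c = -0.6333 + 0.6300i → escape time 5
(row=1, col=2): c = -0.2167 + 0.6300i → escape time 5
(row=1, col=3): c = 0.2000 + 0.6300i → escape time 5
(row=2, col=0): c = -1.0500 + 0.1900i → escape time 5
(row=2, col=1): c = -0.6333 + 0.1900i → escape time 5
(row=2, col=2): c = -0.2167 + 0.1900i → escape time 5
(row=2, col=3): c = 0.2000 + 0.1900i → escape time 5
(row=3, col=0): c = -1.0500 + -0.2500i → escape time 5
(row=3, col=1): c = -0.6333 + -0.2500i → escape time 5
(row=3, col=2): c = -0.2167 + -0.2500i → escape time 5
(row=3, col=3): c = 0.2000 + -0.2500i → escape time 5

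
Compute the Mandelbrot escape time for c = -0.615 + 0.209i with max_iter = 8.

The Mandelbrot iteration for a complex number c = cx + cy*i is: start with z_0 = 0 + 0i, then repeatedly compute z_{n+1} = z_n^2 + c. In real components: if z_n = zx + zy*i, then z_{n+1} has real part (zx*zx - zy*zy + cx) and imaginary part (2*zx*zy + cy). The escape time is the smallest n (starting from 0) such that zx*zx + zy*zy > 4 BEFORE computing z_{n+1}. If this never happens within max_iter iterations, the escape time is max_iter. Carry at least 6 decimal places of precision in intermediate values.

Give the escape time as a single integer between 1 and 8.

Answer: 8

Derivation:
z_0 = 0 + 0i, c = -0.6150 + 0.2090i
Iter 1: z = -0.6150 + 0.2090i, |z|^2 = 0.4219
Iter 2: z = -0.2805 + -0.0481i, |z|^2 = 0.0810
Iter 3: z = -0.5387 + 0.2360i, |z|^2 = 0.3458
Iter 4: z = -0.3805 + -0.0452i, |z|^2 = 0.1468
Iter 5: z = -0.4722 + 0.2434i, |z|^2 = 0.2823
Iter 6: z = -0.4512 + -0.0209i, |z|^2 = 0.2040
Iter 7: z = -0.4118 + 0.2279i, |z|^2 = 0.2215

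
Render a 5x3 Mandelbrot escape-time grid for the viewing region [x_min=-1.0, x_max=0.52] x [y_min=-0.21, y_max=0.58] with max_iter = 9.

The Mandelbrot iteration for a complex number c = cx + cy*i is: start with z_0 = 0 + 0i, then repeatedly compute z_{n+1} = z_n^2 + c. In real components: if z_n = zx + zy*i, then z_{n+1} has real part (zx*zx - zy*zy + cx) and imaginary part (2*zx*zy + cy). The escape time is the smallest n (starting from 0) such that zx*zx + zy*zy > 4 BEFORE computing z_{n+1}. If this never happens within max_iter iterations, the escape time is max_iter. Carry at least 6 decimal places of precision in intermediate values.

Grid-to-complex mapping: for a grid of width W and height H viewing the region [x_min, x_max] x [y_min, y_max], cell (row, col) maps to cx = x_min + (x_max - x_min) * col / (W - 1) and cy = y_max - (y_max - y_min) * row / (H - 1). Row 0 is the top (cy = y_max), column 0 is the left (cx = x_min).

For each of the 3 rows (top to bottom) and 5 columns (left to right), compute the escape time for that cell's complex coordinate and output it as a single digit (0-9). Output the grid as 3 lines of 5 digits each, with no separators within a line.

Answer: 59994
99995
99995

Derivation:
(row=0, col=0): c = -1.0000 + 0.5800i → escape time 5
(row=0, col=1): c = -0.6200 + 0.5800i → escape time 9
(row=0, col=2): c = -0.2400 + 0.5800i → escape time 9
(row=0, col=3): c = 0.1400 + 0.5800i → escape time 9
(row=0, col=4): c = 0.5200 + 0.5800i → escape time 4
(row=1, col=0): c = -1.0000 + 0.1850i → escape time 9
(row=1, col=1): c = -0.6200 + 0.1850i → escape time 9
(row=1, col=2): c = -0.2400 + 0.1850i → escape time 9
(row=1, col=3): c = 0.1400 + 0.1850i → escape time 9
(row=1, col=4): c = 0.5200 + 0.1850i → escape time 5
(row=2, col=0): c = -1.0000 + -0.2100i → escape time 9
(row=2, col=1): c = -0.6200 + -0.2100i → escape time 9
(row=2, col=2): c = -0.2400 + -0.2100i → escape time 9
(row=2, col=3): c = 0.1400 + -0.2100i → escape time 9
(row=2, col=4): c = 0.5200 + -0.2100i → escape time 5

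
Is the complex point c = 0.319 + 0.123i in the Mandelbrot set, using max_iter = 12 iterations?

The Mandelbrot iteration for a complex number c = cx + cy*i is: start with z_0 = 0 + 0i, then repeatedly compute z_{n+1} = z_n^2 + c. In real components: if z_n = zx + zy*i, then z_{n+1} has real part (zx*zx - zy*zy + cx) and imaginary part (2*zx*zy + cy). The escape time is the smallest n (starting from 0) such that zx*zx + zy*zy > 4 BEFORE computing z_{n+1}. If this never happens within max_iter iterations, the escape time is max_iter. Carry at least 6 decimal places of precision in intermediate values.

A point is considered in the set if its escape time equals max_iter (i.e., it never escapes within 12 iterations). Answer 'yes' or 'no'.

z_0 = 0 + 0i, c = 0.3190 + 0.1230i
Iter 1: z = 0.3190 + 0.1230i, |z|^2 = 0.1169
Iter 2: z = 0.4056 + 0.2015i, |z|^2 = 0.2051
Iter 3: z = 0.4429 + 0.2864i, |z|^2 = 0.2783
Iter 4: z = 0.4331 + 0.3768i, |z|^2 = 0.3296
Iter 5: z = 0.3647 + 0.4494i, |z|^2 = 0.3349
Iter 6: z = 0.2500 + 0.4508i, |z|^2 = 0.2657
Iter 7: z = 0.1783 + 0.3484i, |z|^2 = 0.1532
Iter 8: z = 0.2294 + 0.2473i, |z|^2 = 0.1138
Iter 9: z = 0.3105 + 0.2365i, |z|^2 = 0.1523
Iter 10: z = 0.3595 + 0.2698i, |z|^2 = 0.2020
Iter 11: z = 0.3754 + 0.3170i, |z|^2 = 0.2414
Did not escape in 12 iterations → in set

Answer: yes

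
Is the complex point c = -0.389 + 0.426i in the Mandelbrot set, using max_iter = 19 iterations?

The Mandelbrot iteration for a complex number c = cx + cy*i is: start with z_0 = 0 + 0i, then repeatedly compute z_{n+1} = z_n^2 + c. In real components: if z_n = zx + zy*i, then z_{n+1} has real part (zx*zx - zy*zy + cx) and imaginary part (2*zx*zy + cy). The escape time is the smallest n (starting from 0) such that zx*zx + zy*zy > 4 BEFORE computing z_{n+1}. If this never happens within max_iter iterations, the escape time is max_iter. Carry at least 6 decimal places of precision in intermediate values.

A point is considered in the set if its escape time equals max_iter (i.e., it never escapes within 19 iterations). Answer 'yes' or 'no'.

Answer: yes

Derivation:
z_0 = 0 + 0i, c = -0.3890 + 0.4260i
Iter 1: z = -0.3890 + 0.4260i, |z|^2 = 0.3328
Iter 2: z = -0.4192 + 0.0946i, |z|^2 = 0.1846
Iter 3: z = -0.2223 + 0.3467i, |z|^2 = 0.1696
Iter 4: z = -0.4598 + 0.2719i, |z|^2 = 0.2854
Iter 5: z = -0.2515 + 0.1760i, |z|^2 = 0.0942
Iter 6: z = -0.3567 + 0.3375i, |z|^2 = 0.2411
Iter 7: z = -0.3757 + 0.1852i, |z|^2 = 0.1754
Iter 8: z = -0.2822 + 0.2868i, |z|^2 = 0.1619
Iter 9: z = -0.3916 + 0.2641i, |z|^2 = 0.2231
Iter 10: z = -0.3054 + 0.2191i, |z|^2 = 0.1413
Iter 11: z = -0.3438 + 0.2922i, |z|^2 = 0.2035
Iter 12: z = -0.3562 + 0.2251i, |z|^2 = 0.1776
Iter 13: z = -0.3128 + 0.2656i, |z|^2 = 0.1684
Iter 14: z = -0.3617 + 0.2598i, |z|^2 = 0.1983
Iter 15: z = -0.3257 + 0.2380i, |z|^2 = 0.1627
Iter 16: z = -0.3396 + 0.2710i, |z|^2 = 0.1887
Iter 17: z = -0.3471 + 0.2420i, |z|^2 = 0.1790
Iter 18: z = -0.3271 + 0.2580i, |z|^2 = 0.1736
Did not escape in 19 iterations → in set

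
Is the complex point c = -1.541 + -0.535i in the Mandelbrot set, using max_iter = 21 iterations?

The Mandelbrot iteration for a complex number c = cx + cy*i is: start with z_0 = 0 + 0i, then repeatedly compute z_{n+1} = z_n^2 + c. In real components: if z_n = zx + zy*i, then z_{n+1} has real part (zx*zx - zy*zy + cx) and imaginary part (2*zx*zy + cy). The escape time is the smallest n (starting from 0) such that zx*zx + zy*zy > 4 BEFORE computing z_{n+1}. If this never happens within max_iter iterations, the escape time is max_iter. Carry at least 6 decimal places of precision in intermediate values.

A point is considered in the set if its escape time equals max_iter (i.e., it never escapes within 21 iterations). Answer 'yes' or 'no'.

Answer: no

Derivation:
z_0 = 0 + 0i, c = -1.5410 + -0.5350i
Iter 1: z = -1.5410 + -0.5350i, |z|^2 = 2.6609
Iter 2: z = 0.5475 + 1.1139i, |z|^2 = 1.5404
Iter 3: z = -2.4820 + 0.6846i, |z|^2 = 6.6290
Escaped at iteration 3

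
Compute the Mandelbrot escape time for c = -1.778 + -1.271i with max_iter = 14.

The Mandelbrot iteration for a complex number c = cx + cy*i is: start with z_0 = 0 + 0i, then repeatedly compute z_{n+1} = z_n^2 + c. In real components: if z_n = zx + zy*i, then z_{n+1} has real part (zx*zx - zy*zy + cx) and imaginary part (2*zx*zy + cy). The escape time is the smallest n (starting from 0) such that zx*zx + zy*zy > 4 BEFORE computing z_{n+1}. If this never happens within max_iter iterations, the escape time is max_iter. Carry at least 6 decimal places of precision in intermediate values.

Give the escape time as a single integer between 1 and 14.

z_0 = 0 + 0i, c = -1.7780 + -1.2710i
Iter 1: z = -1.7780 + -1.2710i, |z|^2 = 4.7767
Escaped at iteration 1

Answer: 1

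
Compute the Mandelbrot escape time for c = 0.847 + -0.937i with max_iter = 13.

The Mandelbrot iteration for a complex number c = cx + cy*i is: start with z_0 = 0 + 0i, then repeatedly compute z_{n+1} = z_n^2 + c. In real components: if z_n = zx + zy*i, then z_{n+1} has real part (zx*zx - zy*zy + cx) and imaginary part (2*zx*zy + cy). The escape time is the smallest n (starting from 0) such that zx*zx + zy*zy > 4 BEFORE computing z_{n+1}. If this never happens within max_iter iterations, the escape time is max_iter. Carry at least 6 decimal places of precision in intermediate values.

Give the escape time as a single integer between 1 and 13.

Answer: 2

Derivation:
z_0 = 0 + 0i, c = 0.8470 + -0.9370i
Iter 1: z = 0.8470 + -0.9370i, |z|^2 = 1.5954
Iter 2: z = 0.6864 + -2.5243i, |z|^2 = 6.8432
Escaped at iteration 2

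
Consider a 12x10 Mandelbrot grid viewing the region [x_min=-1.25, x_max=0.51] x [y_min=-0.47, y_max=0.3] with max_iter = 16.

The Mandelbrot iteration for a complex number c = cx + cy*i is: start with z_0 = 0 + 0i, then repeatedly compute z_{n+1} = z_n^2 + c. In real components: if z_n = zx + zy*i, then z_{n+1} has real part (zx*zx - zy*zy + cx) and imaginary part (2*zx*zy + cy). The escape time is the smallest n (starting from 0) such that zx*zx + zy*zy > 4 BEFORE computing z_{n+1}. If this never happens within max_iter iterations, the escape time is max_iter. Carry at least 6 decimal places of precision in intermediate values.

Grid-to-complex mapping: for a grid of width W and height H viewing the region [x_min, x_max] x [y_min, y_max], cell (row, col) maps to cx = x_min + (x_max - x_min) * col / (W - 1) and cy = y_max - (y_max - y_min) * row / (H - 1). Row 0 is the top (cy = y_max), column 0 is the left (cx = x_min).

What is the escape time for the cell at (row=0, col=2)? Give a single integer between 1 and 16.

z_0 = 0 + 0i, c = -0.9300 + 0.3000i
Iter 1: z = -0.9300 + 0.3000i, |z|^2 = 0.9549
Iter 2: z = -0.1551 + -0.2580i, |z|^2 = 0.0906
Iter 3: z = -0.9725 + 0.3800i, |z|^2 = 1.0902
Iter 4: z = -0.1287 + -0.4392i, |z|^2 = 0.2094
Iter 5: z = -1.1063 + 0.4130i, |z|^2 = 1.3945
Iter 6: z = 0.1234 + -0.6138i, |z|^2 = 0.3920
Iter 7: z = -1.2916 + 0.1485i, |z|^2 = 1.6902
Iter 8: z = 0.7160 + -0.0837i, |z|^2 = 0.5197
Iter 9: z = -0.4243 + 0.1801i, |z|^2 = 0.2125
Iter 10: z = -0.7824 + 0.1472i, |z|^2 = 0.6338
Iter 11: z = -0.3395 + 0.0697i, |z|^2 = 0.1201
Iter 12: z = -0.8196 + 0.2527i, |z|^2 = 0.7356
Iter 13: z = -0.3221 + -0.1142i, |z|^2 = 0.1168
Iter 14: z = -0.8393 + 0.3735i, |z|^2 = 0.8440
Iter 15: z = -0.3651 + -0.3270i, |z|^2 = 0.2403

Answer: 16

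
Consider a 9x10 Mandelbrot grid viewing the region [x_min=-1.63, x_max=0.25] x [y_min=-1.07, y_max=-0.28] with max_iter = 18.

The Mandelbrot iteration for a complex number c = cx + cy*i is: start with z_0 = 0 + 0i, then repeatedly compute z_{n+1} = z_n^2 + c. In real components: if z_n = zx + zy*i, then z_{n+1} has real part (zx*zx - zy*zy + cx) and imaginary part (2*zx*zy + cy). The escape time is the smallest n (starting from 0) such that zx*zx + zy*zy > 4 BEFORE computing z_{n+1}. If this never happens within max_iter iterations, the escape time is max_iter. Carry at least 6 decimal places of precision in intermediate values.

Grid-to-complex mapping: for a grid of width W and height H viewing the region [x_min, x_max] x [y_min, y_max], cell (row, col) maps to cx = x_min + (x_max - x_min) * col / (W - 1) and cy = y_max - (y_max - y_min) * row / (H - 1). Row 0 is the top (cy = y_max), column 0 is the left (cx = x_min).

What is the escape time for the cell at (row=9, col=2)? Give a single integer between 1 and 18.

Answer: 3

Derivation:
z_0 = 0 + 0i, c = -1.1600 + -1.0700i
Iter 1: z = -1.1600 + -1.0700i, |z|^2 = 2.4905
Iter 2: z = -0.9593 + 1.4124i, |z|^2 = 2.9151
Iter 3: z = -2.2346 + -3.7798i, |z|^2 = 19.2806
Escaped at iteration 3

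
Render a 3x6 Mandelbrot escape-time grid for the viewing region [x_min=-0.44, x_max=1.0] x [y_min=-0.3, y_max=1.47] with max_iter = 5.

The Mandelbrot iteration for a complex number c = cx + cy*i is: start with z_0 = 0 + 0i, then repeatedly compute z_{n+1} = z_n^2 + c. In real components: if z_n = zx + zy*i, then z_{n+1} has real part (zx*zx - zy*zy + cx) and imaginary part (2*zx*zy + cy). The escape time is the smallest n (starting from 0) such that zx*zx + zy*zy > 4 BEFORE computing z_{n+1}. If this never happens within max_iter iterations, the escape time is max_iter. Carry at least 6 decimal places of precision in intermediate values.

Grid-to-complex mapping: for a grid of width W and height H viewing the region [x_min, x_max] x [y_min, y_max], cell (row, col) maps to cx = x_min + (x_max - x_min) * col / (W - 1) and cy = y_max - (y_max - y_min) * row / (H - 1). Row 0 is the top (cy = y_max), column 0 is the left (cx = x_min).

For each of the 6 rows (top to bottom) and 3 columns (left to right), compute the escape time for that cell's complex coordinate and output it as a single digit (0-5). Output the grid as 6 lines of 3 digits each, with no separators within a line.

(row=0, col=0): c = -0.4400 + 1.4700i → escape time 2
(row=0, col=1): c = 0.2800 + 1.4700i → escape time 2
(row=0, col=2): c = 1.0000 + 1.4700i → escape time 2
(row=1, col=0): c = -0.4400 + 1.1160i → escape time 4
(row=1, col=1): c = 0.2800 + 1.1160i → escape time 3
(row=1, col=2): c = 1.0000 + 1.1160i → escape time 2
(row=2, col=0): c = -0.4400 + 0.7620i → escape time 5
(row=2, col=1): c = 0.2800 + 0.7620i → escape time 5
(row=2, col=2): c = 1.0000 + 0.7620i → escape time 2
(row=3, col=0): c = -0.4400 + 0.4080i → escape time 5
(row=3, col=1): c = 0.2800 + 0.4080i → escape time 5
(row=3, col=2): c = 1.0000 + 0.4080i → escape time 2
(row=4, col=0): c = -0.4400 + 0.0540i → escape time 5
(row=4, col=1): c = 0.2800 + 0.0540i → escape time 5
(row=4, col=2): c = 1.0000 + 0.0540i → escape time 2
(row=5, col=0): c = -0.4400 + -0.3000i → escape time 5
(row=5, col=1): c = 0.2800 + -0.3000i → escape time 5
(row=5, col=2): c = 1.0000 + -0.3000i → escape time 2

Answer: 222
432
552
552
552
552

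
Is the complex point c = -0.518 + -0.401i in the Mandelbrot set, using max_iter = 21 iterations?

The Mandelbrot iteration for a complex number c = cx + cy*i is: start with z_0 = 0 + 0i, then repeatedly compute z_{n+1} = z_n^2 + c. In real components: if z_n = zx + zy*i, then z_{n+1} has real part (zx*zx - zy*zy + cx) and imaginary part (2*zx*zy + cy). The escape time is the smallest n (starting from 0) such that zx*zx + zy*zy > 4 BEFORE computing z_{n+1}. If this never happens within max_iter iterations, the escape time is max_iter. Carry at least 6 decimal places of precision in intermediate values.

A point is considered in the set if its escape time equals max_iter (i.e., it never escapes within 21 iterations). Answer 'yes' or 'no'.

Answer: yes

Derivation:
z_0 = 0 + 0i, c = -0.5180 + -0.4010i
Iter 1: z = -0.5180 + -0.4010i, |z|^2 = 0.4291
Iter 2: z = -0.4105 + 0.0144i, |z|^2 = 0.1687
Iter 3: z = -0.3497 + -0.4129i, |z|^2 = 0.2927
Iter 4: z = -0.5661 + -0.1122i, |z|^2 = 0.3331
Iter 5: z = -0.2101 + -0.2739i, |z|^2 = 0.1192
Iter 6: z = -0.5489 + -0.2859i, |z|^2 = 0.3830
Iter 7: z = -0.2985 + -0.0871i, |z|^2 = 0.0967
Iter 8: z = -0.4365 + -0.3490i, |z|^2 = 0.3123
Iter 9: z = -0.4493 + -0.0963i, |z|^2 = 0.2111
Iter 10: z = -0.3255 + -0.3145i, |z|^2 = 0.2048
Iter 11: z = -0.5110 + -0.1963i, |z|^2 = 0.2996
Iter 12: z = -0.2955 + -0.2004i, |z|^2 = 0.1274
Iter 13: z = -0.4709 + -0.2826i, |z|^2 = 0.3016
Iter 14: z = -0.3762 + -0.1349i, |z|^2 = 0.1597
Iter 15: z = -0.3947 + -0.2995i, |z|^2 = 0.2455
Iter 16: z = -0.4519 + -0.1646i, |z|^2 = 0.2313
Iter 17: z = -0.3408 + -0.2523i, |z|^2 = 0.1798
Iter 18: z = -0.4655 + -0.2290i, |z|^2 = 0.2691
Iter 19: z = -0.3538 + -0.1878i, |z|^2 = 0.1604
Iter 20: z = -0.4281 + -0.2681i, |z|^2 = 0.2552
Did not escape in 21 iterations → in set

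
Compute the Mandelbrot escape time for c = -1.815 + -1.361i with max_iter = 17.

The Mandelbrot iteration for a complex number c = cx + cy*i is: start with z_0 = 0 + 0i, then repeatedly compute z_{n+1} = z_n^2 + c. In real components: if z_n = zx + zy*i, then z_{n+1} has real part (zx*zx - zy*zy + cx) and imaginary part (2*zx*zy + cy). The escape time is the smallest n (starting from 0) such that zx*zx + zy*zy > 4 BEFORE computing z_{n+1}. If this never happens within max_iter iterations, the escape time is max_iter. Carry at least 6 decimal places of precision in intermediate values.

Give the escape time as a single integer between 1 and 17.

Answer: 1

Derivation:
z_0 = 0 + 0i, c = -1.8150 + -1.3610i
Iter 1: z = -1.8150 + -1.3610i, |z|^2 = 5.1465
Escaped at iteration 1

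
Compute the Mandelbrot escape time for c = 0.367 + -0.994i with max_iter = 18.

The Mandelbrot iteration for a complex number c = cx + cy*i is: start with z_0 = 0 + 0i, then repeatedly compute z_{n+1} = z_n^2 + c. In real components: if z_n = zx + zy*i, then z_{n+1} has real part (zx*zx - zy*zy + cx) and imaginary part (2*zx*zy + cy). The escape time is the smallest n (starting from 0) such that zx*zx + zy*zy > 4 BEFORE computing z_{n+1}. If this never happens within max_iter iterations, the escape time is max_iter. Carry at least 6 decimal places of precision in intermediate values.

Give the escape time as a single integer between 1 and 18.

z_0 = 0 + 0i, c = 0.3670 + -0.9940i
Iter 1: z = 0.3670 + -0.9940i, |z|^2 = 1.1227
Iter 2: z = -0.4863 + -1.7236i, |z|^2 = 3.2073
Iter 3: z = -2.3672 + 0.6825i, |z|^2 = 6.0697
Escaped at iteration 3

Answer: 3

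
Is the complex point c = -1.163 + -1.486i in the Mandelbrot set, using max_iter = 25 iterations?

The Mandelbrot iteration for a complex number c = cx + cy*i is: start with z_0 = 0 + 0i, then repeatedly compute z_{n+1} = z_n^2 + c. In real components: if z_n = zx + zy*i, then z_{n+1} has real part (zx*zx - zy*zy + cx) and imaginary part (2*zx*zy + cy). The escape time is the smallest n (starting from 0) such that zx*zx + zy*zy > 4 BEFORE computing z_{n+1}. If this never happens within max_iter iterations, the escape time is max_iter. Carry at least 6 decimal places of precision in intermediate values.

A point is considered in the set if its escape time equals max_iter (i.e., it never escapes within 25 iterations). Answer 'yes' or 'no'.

Answer: no

Derivation:
z_0 = 0 + 0i, c = -1.1630 + -1.4860i
Iter 1: z = -1.1630 + -1.4860i, |z|^2 = 3.5608
Iter 2: z = -2.0186 + 1.9704i, |z|^2 = 7.9575
Escaped at iteration 2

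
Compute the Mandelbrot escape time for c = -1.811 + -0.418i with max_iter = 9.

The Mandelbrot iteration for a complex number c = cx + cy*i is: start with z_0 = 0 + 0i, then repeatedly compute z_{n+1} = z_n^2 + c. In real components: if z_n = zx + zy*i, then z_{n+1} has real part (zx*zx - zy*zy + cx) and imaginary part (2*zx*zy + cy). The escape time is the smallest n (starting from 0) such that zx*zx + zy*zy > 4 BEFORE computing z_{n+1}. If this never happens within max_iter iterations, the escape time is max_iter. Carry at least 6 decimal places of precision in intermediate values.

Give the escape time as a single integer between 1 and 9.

Answer: 3

Derivation:
z_0 = 0 + 0i, c = -1.8110 + -0.4180i
Iter 1: z = -1.8110 + -0.4180i, |z|^2 = 3.4544
Iter 2: z = 1.2940 + 1.0960i, |z|^2 = 2.8756
Iter 3: z = -1.3378 + 2.4184i, |z|^2 = 7.6385
Escaped at iteration 3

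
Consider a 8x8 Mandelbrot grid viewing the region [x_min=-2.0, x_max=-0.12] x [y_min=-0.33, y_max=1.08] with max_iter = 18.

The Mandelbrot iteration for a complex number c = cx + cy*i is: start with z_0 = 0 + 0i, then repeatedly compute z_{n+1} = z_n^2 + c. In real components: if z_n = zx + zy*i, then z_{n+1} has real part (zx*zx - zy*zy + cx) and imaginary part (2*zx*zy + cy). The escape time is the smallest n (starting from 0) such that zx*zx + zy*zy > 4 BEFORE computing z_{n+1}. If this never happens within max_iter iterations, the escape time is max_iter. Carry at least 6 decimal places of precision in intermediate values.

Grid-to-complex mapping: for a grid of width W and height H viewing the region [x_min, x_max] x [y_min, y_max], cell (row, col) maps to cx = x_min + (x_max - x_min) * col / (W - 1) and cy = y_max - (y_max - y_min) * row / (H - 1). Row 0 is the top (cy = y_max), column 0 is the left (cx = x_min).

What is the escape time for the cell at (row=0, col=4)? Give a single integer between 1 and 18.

Answer: 3

Derivation:
z_0 = 0 + 0i, c = -0.9257 + 1.0800i
Iter 1: z = -0.9257 + 1.0800i, |z|^2 = 2.0233
Iter 2: z = -1.2352 + -0.9195i, |z|^2 = 2.3712
Iter 3: z = -0.2456 + 3.3516i, |z|^2 = 11.2934
Escaped at iteration 3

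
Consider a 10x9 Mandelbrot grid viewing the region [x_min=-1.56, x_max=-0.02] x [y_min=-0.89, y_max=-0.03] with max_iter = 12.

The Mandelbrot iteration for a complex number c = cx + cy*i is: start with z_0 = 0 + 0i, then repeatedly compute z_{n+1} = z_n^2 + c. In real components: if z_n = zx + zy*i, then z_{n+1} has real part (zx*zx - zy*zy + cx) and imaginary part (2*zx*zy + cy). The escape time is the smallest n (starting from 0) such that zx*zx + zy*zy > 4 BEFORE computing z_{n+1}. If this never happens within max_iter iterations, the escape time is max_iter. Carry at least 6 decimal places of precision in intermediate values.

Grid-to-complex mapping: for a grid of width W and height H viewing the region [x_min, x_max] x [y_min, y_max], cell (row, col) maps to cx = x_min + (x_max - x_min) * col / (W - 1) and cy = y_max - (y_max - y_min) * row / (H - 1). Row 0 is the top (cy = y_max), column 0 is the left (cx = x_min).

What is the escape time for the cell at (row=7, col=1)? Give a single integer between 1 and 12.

Answer: 3

Derivation:
z_0 = 0 + 0i, c = -1.3889 + -0.7825i
Iter 1: z = -1.3889 + -0.7825i, |z|^2 = 2.5413
Iter 2: z = -0.0722 + 1.3911i, |z|^2 = 1.9404
Iter 3: z = -3.3189 + -0.9833i, |z|^2 = 11.9818
Escaped at iteration 3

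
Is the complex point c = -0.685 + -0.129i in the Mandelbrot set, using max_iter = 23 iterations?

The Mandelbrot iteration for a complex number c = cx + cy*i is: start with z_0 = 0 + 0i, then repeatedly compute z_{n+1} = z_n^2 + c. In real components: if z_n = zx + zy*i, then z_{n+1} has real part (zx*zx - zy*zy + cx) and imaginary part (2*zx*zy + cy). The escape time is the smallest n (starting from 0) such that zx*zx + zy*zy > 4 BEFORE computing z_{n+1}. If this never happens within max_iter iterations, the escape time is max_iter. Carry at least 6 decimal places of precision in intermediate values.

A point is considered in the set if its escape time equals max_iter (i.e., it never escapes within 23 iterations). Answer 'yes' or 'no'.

z_0 = 0 + 0i, c = -0.6850 + -0.1290i
Iter 1: z = -0.6850 + -0.1290i, |z|^2 = 0.4859
Iter 2: z = -0.2324 + 0.0477i, |z|^2 = 0.0563
Iter 3: z = -0.6333 + -0.1512i, |z|^2 = 0.4239
Iter 4: z = -0.3068 + 0.0625i, |z|^2 = 0.0981
Iter 5: z = -0.5948 + -0.1673i, |z|^2 = 0.3817
Iter 6: z = -0.3593 + 0.0701i, |z|^2 = 0.1340
Iter 7: z = -0.5608 + -0.1793i, |z|^2 = 0.3467
Iter 8: z = -0.4026 + 0.0722i, |z|^2 = 0.1673
Iter 9: z = -0.5281 + -0.1871i, |z|^2 = 0.3139
Iter 10: z = -0.4411 + 0.0686i, |z|^2 = 0.1993
Iter 11: z = -0.4951 + -0.1895i, |z|^2 = 0.2811
Iter 12: z = -0.4758 + 0.0587i, |z|^2 = 0.2298
Iter 13: z = -0.4621 + -0.1848i, |z|^2 = 0.2477
Iter 14: z = -0.5057 + 0.0418i, |z|^2 = 0.2574
Iter 15: z = -0.4311 + -0.1713i, |z|^2 = 0.2152
Iter 16: z = -0.5285 + 0.0187i, |z|^2 = 0.2797
Iter 17: z = -0.4060 + -0.1487i, |z|^2 = 0.1870
Iter 18: z = -0.5423 + -0.0082i, |z|^2 = 0.2941
Iter 19: z = -0.3910 + -0.1201i, |z|^2 = 0.1673
Iter 20: z = -0.5465 + -0.0351i, |z|^2 = 0.2999
Iter 21: z = -0.3875 + -0.0906i, |z|^2 = 0.1584
Iter 22: z = -0.5430 + -0.0587i, |z|^2 = 0.2983
Did not escape in 23 iterations → in set

Answer: yes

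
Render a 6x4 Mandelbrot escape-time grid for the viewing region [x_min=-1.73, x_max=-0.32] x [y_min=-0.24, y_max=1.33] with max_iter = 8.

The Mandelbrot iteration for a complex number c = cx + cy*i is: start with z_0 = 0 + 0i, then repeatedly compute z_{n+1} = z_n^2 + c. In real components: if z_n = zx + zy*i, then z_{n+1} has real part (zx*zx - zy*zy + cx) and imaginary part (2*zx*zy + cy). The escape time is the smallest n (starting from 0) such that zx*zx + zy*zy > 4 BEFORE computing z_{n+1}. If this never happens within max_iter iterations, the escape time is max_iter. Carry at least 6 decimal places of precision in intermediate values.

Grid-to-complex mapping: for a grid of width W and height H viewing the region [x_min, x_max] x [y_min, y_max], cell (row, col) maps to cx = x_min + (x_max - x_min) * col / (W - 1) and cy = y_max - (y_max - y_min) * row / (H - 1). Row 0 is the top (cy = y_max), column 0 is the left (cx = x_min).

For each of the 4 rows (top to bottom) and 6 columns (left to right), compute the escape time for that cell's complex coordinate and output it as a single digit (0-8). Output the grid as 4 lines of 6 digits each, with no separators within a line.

Answer: 122222
233448
458888
458888

Derivation:
(row=0, col=0): c = -1.7300 + 1.3300i → escape time 1
(row=0, col=1): c = -1.4480 + 1.3300i → escape time 2
(row=0, col=2): c = -1.1660 + 1.3300i → escape time 2
(row=0, col=3): c = -0.8840 + 1.3300i → escape time 2
(row=0, col=4): c = -0.6020 + 1.3300i → escape time 2
(row=0, col=5): c = -0.3200 + 1.3300i → escape time 2
(row=1, col=0): c = -1.7300 + 0.8067i → escape time 2
(row=1, col=1): c = -1.4480 + 0.8067i → escape time 3
(row=1, col=2): c = -1.1660 + 0.8067i → escape time 3
(row=1, col=3): c = -0.8840 + 0.8067i → escape time 4
(row=1, col=4): c = -0.6020 + 0.8067i → escape time 4
(row=1, col=5): c = -0.3200 + 0.8067i → escape time 8
(row=2, col=0): c = -1.7300 + 0.2833i → escape time 4
(row=2, col=1): c = -1.4480 + 0.2833i → escape time 5
(row=2, col=2): c = -1.1660 + 0.2833i → escape time 8
(row=2, col=3): c = -0.8840 + 0.2833i → escape time 8
(row=2, col=4): c = -0.6020 + 0.2833i → escape time 8
(row=2, col=5): c = -0.3200 + 0.2833i → escape time 8
(row=3, col=0): c = -1.7300 + -0.2400i → escape time 4
(row=3, col=1): c = -1.4480 + -0.2400i → escape time 5
(row=3, col=2): c = -1.1660 + -0.2400i → escape time 8
(row=3, col=3): c = -0.8840 + -0.2400i → escape time 8
(row=3, col=4): c = -0.6020 + -0.2400i → escape time 8
(row=3, col=5): c = -0.3200 + -0.2400i → escape time 8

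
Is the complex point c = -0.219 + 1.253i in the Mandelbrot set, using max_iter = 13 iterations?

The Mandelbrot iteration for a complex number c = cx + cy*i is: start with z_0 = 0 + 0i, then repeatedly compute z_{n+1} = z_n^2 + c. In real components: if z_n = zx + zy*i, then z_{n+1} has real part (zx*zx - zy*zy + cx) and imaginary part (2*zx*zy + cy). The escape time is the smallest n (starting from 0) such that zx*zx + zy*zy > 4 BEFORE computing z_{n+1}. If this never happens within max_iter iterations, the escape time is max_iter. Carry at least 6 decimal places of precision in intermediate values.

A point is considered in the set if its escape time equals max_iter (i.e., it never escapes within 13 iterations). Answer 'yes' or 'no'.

Answer: no

Derivation:
z_0 = 0 + 0i, c = -0.2190 + 1.2530i
Iter 1: z = -0.2190 + 1.2530i, |z|^2 = 1.6180
Iter 2: z = -1.7410 + 0.7042i, |z|^2 = 3.5271
Iter 3: z = 2.3164 + -1.1990i, |z|^2 = 6.8033
Escaped at iteration 3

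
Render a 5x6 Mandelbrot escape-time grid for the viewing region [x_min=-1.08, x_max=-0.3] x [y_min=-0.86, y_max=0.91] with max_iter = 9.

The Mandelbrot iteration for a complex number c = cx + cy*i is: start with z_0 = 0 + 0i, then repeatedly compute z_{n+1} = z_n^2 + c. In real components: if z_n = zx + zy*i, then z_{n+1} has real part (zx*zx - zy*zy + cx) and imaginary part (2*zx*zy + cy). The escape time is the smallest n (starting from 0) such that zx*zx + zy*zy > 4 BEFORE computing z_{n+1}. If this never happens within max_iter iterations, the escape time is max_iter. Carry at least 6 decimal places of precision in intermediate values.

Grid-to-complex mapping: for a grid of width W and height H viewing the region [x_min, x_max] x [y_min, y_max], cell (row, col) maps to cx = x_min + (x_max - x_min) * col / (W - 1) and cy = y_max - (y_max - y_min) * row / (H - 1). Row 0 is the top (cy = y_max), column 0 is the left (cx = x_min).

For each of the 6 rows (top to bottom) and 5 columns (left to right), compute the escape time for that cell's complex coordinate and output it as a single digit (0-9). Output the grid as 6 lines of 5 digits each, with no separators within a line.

Answer: 33446
55799
99999
99999
55899
33458

Derivation:
(row=0, col=0): c = -1.0800 + 0.9100i → escape time 3
(row=0, col=1): c = -0.8850 + 0.9100i → escape time 3
(row=0, col=2): c = -0.6900 + 0.9100i → escape time 4
(row=0, col=3): c = -0.4950 + 0.9100i → escape time 4
(row=0, col=4): c = -0.3000 + 0.9100i → escape time 6
(row=1, col=0): c = -1.0800 + 0.5560i → escape time 5
(row=1, col=1): c = -0.8850 + 0.5560i → escape time 5
(row=1, col=2): c = -0.6900 + 0.5560i → escape time 7
(row=1, col=3): c = -0.4950 + 0.5560i → escape time 9
(row=1, col=4): c = -0.3000 + 0.5560i → escape time 9
(row=2, col=0): c = -1.0800 + 0.2020i → escape time 9
(row=2, col=1): c = -0.8850 + 0.2020i → escape time 9
(row=2, col=2): c = -0.6900 + 0.2020i → escape time 9
(row=2, col=3): c = -0.4950 + 0.2020i → escape time 9
(row=2, col=4): c = -0.3000 + 0.2020i → escape time 9
(row=3, col=0): c = -1.0800 + -0.1520i → escape time 9
(row=3, col=1): c = -0.8850 + -0.1520i → escape time 9
(row=3, col=2): c = -0.6900 + -0.1520i → escape time 9
(row=3, col=3): c = -0.4950 + -0.1520i → escape time 9
(row=3, col=4): c = -0.3000 + -0.1520i → escape time 9
(row=4, col=0): c = -1.0800 + -0.5060i → escape time 5
(row=4, col=1): c = -0.8850 + -0.5060i → escape time 5
(row=4, col=2): c = -0.6900 + -0.5060i → escape time 8
(row=4, col=3): c = -0.4950 + -0.5060i → escape time 9
(row=4, col=4): c = -0.3000 + -0.5060i → escape time 9
(row=5, col=0): c = -1.0800 + -0.8600i → escape time 3
(row=5, col=1): c = -0.8850 + -0.8600i → escape time 3
(row=5, col=2): c = -0.6900 + -0.8600i → escape time 4
(row=5, col=3): c = -0.4950 + -0.8600i → escape time 5
(row=5, col=4): c = -0.3000 + -0.8600i → escape time 8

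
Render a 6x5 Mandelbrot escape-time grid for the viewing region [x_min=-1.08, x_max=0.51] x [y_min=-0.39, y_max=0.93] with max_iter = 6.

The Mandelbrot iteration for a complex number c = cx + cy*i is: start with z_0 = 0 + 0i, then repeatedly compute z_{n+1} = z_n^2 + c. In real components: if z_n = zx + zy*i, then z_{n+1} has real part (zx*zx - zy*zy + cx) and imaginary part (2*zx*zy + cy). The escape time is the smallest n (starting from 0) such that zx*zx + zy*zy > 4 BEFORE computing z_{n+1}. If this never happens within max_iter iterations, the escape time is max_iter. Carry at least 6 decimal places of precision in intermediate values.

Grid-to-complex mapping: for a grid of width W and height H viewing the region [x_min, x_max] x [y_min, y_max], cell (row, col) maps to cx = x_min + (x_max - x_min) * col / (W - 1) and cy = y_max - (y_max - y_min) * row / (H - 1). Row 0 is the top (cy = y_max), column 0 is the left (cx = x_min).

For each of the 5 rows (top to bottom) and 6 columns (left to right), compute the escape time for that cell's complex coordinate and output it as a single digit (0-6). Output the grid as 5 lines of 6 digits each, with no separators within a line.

Answer: 344643
466664
666665
666665
666665

Derivation:
(row=0, col=0): c = -1.0800 + 0.9300i → escape time 3
(row=0, col=1): c = -0.7620 + 0.9300i → escape time 4
(row=0, col=2): c = -0.4440 + 0.9300i → escape time 4
(row=0, col=3): c = -0.1260 + 0.9300i → escape time 6
(row=0, col=4): c = 0.1920 + 0.9300i → escape time 4
(row=0, col=5): c = 0.5100 + 0.9300i → escape time 3
(row=1, col=0): c = -1.0800 + 0.6000i → escape time 4
(row=1, col=1): c = -0.7620 + 0.6000i → escape time 6
(row=1, col=2): c = -0.4440 + 0.6000i → escape time 6
(row=1, col=3): c = -0.1260 + 0.6000i → escape time 6
(row=1, col=4): c = 0.1920 + 0.6000i → escape time 6
(row=1, col=5): c = 0.5100 + 0.6000i → escape time 4
(row=2, col=0): c = -1.0800 + 0.2700i → escape time 6
(row=2, col=1): c = -0.7620 + 0.2700i → escape time 6
(row=2, col=2): c = -0.4440 + 0.2700i → escape time 6
(row=2, col=3): c = -0.1260 + 0.2700i → escape time 6
(row=2, col=4): c = 0.1920 + 0.2700i → escape time 6
(row=2, col=5): c = 0.5100 + 0.2700i → escape time 5
(row=3, col=0): c = -1.0800 + -0.0600i → escape time 6
(row=3, col=1): c = -0.7620 + -0.0600i → escape time 6
(row=3, col=2): c = -0.4440 + -0.0600i → escape time 6
(row=3, col=3): c = -0.1260 + -0.0600i → escape time 6
(row=3, col=4): c = 0.1920 + -0.0600i → escape time 6
(row=3, col=5): c = 0.5100 + -0.0600i → escape time 5
(row=4, col=0): c = -1.0800 + -0.3900i → escape time 6
(row=4, col=1): c = -0.7620 + -0.3900i → escape time 6
(row=4, col=2): c = -0.4440 + -0.3900i → escape time 6
(row=4, col=3): c = -0.1260 + -0.3900i → escape time 6
(row=4, col=4): c = 0.1920 + -0.3900i → escape time 6
(row=4, col=5): c = 0.5100 + -0.3900i → escape time 5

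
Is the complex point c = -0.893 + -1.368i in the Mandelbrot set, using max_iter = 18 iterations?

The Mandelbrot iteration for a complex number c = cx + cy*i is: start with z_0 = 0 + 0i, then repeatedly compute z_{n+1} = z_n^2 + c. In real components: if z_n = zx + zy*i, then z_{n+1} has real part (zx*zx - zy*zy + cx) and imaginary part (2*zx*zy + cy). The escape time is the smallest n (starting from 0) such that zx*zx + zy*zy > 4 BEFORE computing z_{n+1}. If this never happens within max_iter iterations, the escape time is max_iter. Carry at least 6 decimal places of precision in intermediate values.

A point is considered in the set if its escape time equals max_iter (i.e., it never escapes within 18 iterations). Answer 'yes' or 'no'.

z_0 = 0 + 0i, c = -0.8930 + -1.3680i
Iter 1: z = -0.8930 + -1.3680i, |z|^2 = 2.6689
Iter 2: z = -1.9670 + 1.0752i, |z|^2 = 5.0251
Escaped at iteration 2

Answer: no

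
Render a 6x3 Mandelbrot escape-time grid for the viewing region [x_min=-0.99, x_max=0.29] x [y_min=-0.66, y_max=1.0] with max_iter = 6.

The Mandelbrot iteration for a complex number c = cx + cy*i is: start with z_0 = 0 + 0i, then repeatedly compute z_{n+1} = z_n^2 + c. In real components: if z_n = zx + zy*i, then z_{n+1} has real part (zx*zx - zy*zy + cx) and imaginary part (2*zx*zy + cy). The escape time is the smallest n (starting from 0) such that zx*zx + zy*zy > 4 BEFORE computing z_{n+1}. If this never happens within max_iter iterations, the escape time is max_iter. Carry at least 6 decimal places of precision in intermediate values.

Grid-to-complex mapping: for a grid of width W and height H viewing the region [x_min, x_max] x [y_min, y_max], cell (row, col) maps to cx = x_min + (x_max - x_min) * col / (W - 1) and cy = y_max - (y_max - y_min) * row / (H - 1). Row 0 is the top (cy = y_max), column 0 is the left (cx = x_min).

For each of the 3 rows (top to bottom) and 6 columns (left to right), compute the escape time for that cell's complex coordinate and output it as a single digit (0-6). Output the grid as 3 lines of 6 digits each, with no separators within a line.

Answer: 334653
666666
456666

Derivation:
(row=0, col=0): c = -0.9900 + 1.0000i → escape time 3
(row=0, col=1): c = -0.7340 + 1.0000i → escape time 3
(row=0, col=2): c = -0.4780 + 1.0000i → escape time 4
(row=0, col=3): c = -0.2220 + 1.0000i → escape time 6
(row=0, col=4): c = 0.0340 + 1.0000i → escape time 5
(row=0, col=5): c = 0.2900 + 1.0000i → escape time 3
(row=1, col=0): c = -0.9900 + 0.1700i → escape time 6
(row=1, col=1): c = -0.7340 + 0.1700i → escape time 6
(row=1, col=2): c = -0.4780 + 0.1700i → escape time 6
(row=1, col=3): c = -0.2220 + 0.1700i → escape time 6
(row=1, col=4): c = 0.0340 + 0.1700i → escape time 6
(row=1, col=5): c = 0.2900 + 0.1700i → escape time 6
(row=2, col=0): c = -0.9900 + -0.6600i → escape time 4
(row=2, col=1): c = -0.7340 + -0.6600i → escape time 5
(row=2, col=2): c = -0.4780 + -0.6600i → escape time 6
(row=2, col=3): c = -0.2220 + -0.6600i → escape time 6
(row=2, col=4): c = 0.0340 + -0.6600i → escape time 6
(row=2, col=5): c = 0.2900 + -0.6600i → escape time 6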